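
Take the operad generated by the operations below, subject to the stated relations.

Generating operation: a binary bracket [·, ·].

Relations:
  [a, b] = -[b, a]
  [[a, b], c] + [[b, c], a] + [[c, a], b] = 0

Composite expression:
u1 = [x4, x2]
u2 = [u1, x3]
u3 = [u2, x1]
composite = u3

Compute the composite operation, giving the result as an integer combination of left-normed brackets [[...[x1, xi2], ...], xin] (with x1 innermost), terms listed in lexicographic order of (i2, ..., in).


Expand each bracket as ab - ba; the x1-initial words give the coefficients.
Composite bracket: [[[x4, x2], x3], x1]
Under [a, b] = ab - ba we get 8 signed associative words (2^3 = 8).
Coefficients come from the x1-initial words:
  x1x2x4x3 (sign +1) contributes +[[[x1, x2], x4], x3]
  x1x3x2x4 (sign -1) contributes -[[[x1, x3], x2], x4]
  x1x3x4x2 (sign +1) contributes +[[[x1, x3], x4], x2]
  x1x4x2x3 (sign -1) contributes -[[[x1, x4], x2], x3]

[[[x1, x2], x4], x3] - [[[x1, x3], x2], x4] + [[[x1, x3], x4], x2] - [[[x1, x4], x2], x3]


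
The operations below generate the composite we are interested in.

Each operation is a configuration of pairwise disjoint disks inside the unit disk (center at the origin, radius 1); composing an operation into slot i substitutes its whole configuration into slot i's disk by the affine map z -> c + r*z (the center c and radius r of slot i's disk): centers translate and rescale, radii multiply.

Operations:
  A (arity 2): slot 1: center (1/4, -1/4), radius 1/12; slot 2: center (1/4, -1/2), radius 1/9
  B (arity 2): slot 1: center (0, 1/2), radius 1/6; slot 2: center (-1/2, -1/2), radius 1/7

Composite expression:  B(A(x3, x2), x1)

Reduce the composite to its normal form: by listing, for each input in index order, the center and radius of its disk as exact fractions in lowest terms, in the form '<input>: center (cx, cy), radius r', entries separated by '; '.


x1: center (-1/2, -1/2), radius 1/7; x2: center (1/24, 5/12), radius 1/54; x3: center (1/24, 11/24), radius 1/72

Affine substitution under B: radii multiply and x-centers shift.
x3 passes through 2 substitutions, ending at center (1/24, 11/24), radius 1/72
x2 passes through 2 substitutions, ending at center (1/24, 5/12), radius 1/54
x1 passes through 1 substitution, ending at center (-1/2, -1/2), radius 1/7


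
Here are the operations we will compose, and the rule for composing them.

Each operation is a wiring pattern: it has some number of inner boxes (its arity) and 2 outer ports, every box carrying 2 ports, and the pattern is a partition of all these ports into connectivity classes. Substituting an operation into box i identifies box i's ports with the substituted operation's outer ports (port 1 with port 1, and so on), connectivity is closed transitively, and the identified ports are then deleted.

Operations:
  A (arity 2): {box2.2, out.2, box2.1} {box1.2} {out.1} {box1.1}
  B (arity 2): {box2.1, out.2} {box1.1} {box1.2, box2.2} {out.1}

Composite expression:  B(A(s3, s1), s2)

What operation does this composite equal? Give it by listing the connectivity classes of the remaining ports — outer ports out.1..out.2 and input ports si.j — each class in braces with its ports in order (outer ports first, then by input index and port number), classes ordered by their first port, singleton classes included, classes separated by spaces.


Connectivity passes through glued B-boundaries; trace each wire chain.
through A, on inputs (s3, s1): {out.1} {out.2, s1.1, s1.2} {s3.1} {s3.2} (out.j = stage outer ports)
through B, on inputs (s3, s1, s2): {out.1} {out.2, s2.1} {s1.1, s1.2, s2.2} {s3.1} {s3.2} (out.j = stage outer ports)

{out.1} {out.2, s2.1} {s1.1, s1.2, s2.2} {s3.1} {s3.2}


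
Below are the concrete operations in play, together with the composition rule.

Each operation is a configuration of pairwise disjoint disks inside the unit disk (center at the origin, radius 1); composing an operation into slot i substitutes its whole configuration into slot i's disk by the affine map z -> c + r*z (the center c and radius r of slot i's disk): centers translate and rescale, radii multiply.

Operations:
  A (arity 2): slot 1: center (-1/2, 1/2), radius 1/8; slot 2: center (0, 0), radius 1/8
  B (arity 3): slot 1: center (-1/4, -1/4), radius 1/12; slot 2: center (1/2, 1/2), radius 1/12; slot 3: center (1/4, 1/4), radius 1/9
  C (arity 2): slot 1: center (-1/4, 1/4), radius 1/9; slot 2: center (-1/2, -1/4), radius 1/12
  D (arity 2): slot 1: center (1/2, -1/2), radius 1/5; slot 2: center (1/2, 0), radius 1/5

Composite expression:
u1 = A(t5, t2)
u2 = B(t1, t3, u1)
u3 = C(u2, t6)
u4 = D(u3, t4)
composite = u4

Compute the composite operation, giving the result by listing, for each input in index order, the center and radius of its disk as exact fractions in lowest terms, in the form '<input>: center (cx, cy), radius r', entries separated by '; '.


Nesting under D composes maps z -> c + r*z down each t-path.
input t1: composing its 3 substitution steps yields center (4/9, -41/90), radius 1/540
input t3: composing its 3 substitution steps yields center (83/180, -79/180), radius 1/540
input t5: composing its 4 substitution steps yields center (184/405, -359/810), radius 1/3240
input t2: composing its 4 substitution steps yields center (41/90, -4/9), radius 1/3240
input t6: composing its 2 substitution steps yields center (2/5, -11/20), radius 1/60
input t4: composing its 1 substitution step yields center (1/2, 0), radius 1/5

t1: center (4/9, -41/90), radius 1/540; t2: center (41/90, -4/9), radius 1/3240; t3: center (83/180, -79/180), radius 1/540; t4: center (1/2, 0), radius 1/5; t5: center (184/405, -359/810), radius 1/3240; t6: center (2/5, -11/20), radius 1/60


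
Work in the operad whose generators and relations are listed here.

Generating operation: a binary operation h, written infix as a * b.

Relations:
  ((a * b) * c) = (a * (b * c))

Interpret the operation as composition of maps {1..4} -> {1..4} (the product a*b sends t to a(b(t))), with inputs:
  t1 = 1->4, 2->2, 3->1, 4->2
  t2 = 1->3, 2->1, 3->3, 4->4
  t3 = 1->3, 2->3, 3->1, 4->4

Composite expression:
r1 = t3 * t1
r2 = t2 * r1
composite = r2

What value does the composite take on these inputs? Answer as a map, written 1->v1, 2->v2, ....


1->4, 2->3, 3->3, 4->3

(t3 * t1) = 1->4, 2->3, 3->3, 4->3
(t2 * (t3 * t1)) = 1->4, 2->3, 3->3, 4->3


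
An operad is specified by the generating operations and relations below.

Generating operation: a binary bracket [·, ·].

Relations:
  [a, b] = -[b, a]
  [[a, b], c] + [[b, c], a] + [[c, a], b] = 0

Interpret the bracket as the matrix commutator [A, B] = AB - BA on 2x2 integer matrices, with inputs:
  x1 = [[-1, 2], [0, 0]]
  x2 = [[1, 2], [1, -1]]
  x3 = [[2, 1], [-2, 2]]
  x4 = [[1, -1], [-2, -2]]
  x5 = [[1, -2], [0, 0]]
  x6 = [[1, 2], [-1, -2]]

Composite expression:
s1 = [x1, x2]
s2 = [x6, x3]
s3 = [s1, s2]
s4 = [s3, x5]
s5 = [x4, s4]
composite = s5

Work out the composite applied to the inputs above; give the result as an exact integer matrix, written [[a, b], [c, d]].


[[390, 420], [330, -390]]

[x1, x2] = [[2, -6], [1, -2]]
[x6, x3] = [[-3, 3], [6, 3]]
[[x1, x2], [x6, x3]] = [[-39, -24], [-30, 39]]
[[[x1, x2], [x6, x3]], x5] = [[-60, 180], [-30, 60]]
[x4, [[[x1, x2], [x6, x3]], x5]] = [[390, 420], [330, -390]]


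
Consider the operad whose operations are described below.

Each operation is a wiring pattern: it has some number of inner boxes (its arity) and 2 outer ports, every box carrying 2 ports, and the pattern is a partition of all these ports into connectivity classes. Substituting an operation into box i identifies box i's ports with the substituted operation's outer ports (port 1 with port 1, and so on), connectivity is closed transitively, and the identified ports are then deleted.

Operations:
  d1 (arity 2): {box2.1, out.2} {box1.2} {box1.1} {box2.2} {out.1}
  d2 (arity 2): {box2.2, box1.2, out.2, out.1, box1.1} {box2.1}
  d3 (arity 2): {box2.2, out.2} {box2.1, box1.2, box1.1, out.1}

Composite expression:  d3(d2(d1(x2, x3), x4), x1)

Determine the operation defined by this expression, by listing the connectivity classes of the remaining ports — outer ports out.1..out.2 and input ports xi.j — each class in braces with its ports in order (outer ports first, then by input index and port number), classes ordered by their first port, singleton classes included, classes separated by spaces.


{out.1, x1.1, x3.1, x4.2} {out.2, x1.2} {x2.1} {x2.2} {x3.2} {x4.1}

Substituting into d3 glues patterns; closure does the rest.
stage d1: inputs (x2, x3), connectivity {out.1} {out.2, x3.1} {x2.1} {x2.2} {x3.2}, out.j its boundary
stage d2: inputs (x2, x3, x4), connectivity {out.1, out.2, x3.1, x4.2} {x2.1} {x2.2} {x3.2} {x4.1}, out.j its boundary
stage d3: inputs (x2, x3, x4, x1), connectivity {out.1, x1.1, x3.1, x4.2} {out.2, x1.2} {x2.1} {x2.2} {x3.2} {x4.1}, out.j its boundary


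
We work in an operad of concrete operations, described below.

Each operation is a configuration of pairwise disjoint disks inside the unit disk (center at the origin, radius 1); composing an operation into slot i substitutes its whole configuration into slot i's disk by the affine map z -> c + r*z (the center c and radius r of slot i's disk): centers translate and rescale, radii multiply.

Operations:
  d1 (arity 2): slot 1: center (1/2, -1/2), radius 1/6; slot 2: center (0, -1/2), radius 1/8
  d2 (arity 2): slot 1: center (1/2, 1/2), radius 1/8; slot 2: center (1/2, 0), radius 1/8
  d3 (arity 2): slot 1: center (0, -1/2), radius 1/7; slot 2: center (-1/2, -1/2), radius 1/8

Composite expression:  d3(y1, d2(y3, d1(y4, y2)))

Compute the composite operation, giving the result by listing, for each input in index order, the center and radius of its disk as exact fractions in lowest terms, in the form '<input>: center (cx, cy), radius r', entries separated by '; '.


y1: center (0, -1/2), radius 1/7; y2: center (-7/16, -65/128), radius 1/512; y3: center (-7/16, -7/16), radius 1/64; y4: center (-55/128, -65/128), radius 1/384


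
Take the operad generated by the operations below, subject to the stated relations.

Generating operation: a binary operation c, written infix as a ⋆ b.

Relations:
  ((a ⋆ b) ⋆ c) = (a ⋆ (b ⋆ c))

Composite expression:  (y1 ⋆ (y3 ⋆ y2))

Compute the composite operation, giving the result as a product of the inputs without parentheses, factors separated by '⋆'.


y1 ⋆ y3 ⋆ y2

Key point: c is associative — brackets drop, the y-order remains.
(y3 ⋆ y2) reduces to y3 ⋆ y2
(y1 ⋆ (y3 ⋆ y2)) reduces to y1 ⋆ y3 ⋆ y2


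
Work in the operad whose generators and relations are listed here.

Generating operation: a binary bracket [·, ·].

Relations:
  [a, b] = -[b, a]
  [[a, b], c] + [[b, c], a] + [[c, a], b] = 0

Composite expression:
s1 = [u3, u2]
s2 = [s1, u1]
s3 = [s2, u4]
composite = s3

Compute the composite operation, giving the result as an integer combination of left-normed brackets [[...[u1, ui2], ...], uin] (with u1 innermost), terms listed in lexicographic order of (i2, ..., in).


[[[u1, u2], u3], u4] - [[[u1, u3], u2], u4]

Left-normed coefficients sit on the u1-initial expansion words.
Composite bracket: [[[u3, u2], u1], u4]
Expanding via [a, b] = ab - ba: 8 signed words (2^3 = 8).
Only words starting with u1 matter:
  u1u2u3u4 (sign +1) contributes +[[[u1, u2], u3], u4]
  u1u3u2u4 (sign -1) contributes -[[[u1, u3], u2], u4]


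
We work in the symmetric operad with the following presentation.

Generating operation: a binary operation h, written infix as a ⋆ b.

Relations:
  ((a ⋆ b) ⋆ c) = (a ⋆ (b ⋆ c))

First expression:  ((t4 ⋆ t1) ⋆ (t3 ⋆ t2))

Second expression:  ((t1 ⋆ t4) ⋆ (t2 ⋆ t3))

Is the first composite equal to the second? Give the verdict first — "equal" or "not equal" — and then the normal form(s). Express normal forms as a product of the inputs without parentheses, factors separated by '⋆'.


not equal; the first gives t4 ⋆ t1 ⋆ t3 ⋆ t2 and the second t1 ⋆ t4 ⋆ t2 ⋆ t3

Reducing the first expression gives t4 ⋆ t1 ⋆ t3 ⋆ t2
Reducing the second expression gives t1 ⋆ t4 ⋆ t2 ⋆ t3
The forms do not match — not equal.


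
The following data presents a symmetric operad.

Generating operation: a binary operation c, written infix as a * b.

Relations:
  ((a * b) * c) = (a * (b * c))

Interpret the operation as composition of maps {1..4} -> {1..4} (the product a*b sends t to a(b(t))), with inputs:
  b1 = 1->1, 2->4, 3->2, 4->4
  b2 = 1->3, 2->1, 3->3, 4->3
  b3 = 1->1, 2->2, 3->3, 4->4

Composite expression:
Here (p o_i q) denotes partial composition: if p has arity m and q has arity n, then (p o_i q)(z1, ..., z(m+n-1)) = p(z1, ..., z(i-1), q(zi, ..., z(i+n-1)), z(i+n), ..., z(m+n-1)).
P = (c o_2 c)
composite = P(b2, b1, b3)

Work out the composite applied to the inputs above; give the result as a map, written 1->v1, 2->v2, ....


1->3, 2->3, 3->1, 4->3


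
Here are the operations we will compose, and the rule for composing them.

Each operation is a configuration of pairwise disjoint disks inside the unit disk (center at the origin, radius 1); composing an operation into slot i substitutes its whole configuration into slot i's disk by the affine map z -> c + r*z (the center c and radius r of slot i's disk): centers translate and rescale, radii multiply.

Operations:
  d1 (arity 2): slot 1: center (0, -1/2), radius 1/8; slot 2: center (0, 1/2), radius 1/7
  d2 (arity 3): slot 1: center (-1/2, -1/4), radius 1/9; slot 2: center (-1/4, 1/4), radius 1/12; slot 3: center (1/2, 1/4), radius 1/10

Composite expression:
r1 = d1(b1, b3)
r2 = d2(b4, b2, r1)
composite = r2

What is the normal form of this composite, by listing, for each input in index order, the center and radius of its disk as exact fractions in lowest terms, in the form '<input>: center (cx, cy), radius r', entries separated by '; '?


b1: center (1/2, 1/5), radius 1/80; b2: center (-1/4, 1/4), radius 1/12; b3: center (1/2, 3/10), radius 1/70; b4: center (-1/2, -1/4), radius 1/9

Each b-disk chains the slot maps above it in d2; radii multiply.
b4 passes through 1 substitution, ending at center (-1/2, -1/4), radius 1/9
b2 passes through 1 substitution, ending at center (-1/4, 1/4), radius 1/12
b1 passes through 2 substitutions, ending at center (1/2, 1/5), radius 1/80
b3 passes through 2 substitutions, ending at center (1/2, 3/10), radius 1/70


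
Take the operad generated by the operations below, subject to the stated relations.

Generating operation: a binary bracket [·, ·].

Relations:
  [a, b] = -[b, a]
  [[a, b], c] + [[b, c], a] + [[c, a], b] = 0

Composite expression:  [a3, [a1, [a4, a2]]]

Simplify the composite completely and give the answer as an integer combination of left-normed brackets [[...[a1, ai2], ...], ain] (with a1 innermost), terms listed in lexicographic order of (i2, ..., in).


Skip Jacobi rewriting: expand, keep a1-initial words, read off terms.
Composite bracket: [a3, [a1, [a4, a2]]]
The bracket unfolds into 8 signed words via [a, b] = ab - ba (2^3 = 8).
Only words starting with a1 matter:
  a1a2a4a3 appears with sign +1, giving the term +[[[a1, a2], a4], a3]
  a1a4a2a3 appears with sign -1, giving the term -[[[a1, a4], a2], a3]

[[[a1, a2], a4], a3] - [[[a1, a4], a2], a3]


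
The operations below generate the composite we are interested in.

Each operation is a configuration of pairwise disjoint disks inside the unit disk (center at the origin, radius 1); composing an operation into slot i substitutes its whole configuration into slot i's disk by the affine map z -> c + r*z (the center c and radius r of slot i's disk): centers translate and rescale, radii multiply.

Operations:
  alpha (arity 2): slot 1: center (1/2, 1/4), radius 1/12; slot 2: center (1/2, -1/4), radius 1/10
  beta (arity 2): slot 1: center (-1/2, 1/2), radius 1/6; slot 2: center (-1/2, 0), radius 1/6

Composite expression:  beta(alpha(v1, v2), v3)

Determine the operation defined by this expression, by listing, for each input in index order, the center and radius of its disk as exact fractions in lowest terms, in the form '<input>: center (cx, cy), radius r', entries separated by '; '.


v1: center (-5/12, 13/24), radius 1/72; v2: center (-5/12, 11/24), radius 1/60; v3: center (-1/2, 0), radius 1/6


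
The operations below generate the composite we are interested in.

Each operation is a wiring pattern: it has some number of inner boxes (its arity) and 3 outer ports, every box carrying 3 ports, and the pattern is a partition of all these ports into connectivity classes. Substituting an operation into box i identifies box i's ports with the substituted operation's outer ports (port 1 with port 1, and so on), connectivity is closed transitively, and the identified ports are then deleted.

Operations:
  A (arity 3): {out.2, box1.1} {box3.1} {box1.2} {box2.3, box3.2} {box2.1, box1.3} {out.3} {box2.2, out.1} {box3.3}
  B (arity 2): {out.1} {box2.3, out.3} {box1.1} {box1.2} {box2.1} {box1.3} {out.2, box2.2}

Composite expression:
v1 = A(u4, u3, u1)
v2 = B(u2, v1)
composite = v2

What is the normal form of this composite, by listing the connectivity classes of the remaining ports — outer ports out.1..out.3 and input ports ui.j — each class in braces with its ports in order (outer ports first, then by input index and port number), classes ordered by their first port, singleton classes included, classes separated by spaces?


{out.1} {out.2, u4.1} {out.3} {u1.1} {u1.2, u3.3} {u1.3} {u2.1} {u2.2} {u2.3} {u3.1, u4.3} {u3.2} {u4.2}

After gluing at B, chains via deleted ports link the u-ports.
through A, on inputs (u4, u3, u1): {out.1, u3.2} {out.2, u4.1} {out.3} {u1.1} {u1.2, u3.3} {u1.3} {u3.1, u4.3} {u4.2} (out.j = stage outer ports)
through B, on inputs (u2, u4, u3, u1): {out.1} {out.2, u4.1} {out.3} {u1.1} {u1.2, u3.3} {u1.3} {u2.1} {u2.2} {u2.3} {u3.1, u4.3} {u3.2} {u4.2} (out.j = stage outer ports)


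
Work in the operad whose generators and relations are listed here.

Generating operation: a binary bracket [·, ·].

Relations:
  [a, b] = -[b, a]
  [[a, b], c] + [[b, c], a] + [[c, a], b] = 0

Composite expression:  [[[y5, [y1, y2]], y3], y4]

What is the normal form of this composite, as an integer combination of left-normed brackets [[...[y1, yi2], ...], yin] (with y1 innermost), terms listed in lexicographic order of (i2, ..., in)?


-[[[[y1, y2], y5], y3], y4]

Antisymmetry and Jacobi reduce to y1-anchored left-normed brackets.
Composite bracket: [[[y5, [y1, y2]], y3], y4]
Full expansion: 16 signed words from ab - ba (2^4 = 16).
Collect the words opening with y1:
  y1y2y5y3y4 (sign -1) contributes -[[[[y1, y2], y5], y3], y4]


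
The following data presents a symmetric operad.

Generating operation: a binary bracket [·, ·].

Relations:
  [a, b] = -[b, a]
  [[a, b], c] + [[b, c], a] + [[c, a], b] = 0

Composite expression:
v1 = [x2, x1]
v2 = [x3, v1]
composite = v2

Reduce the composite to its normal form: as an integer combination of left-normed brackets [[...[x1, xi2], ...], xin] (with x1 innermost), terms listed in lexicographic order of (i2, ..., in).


[[x1, x2], x3]

A multilinear Lie element is pinned by x1-initial words (x1 innermost).
Composite bracket: [x3, [x2, x1]]
The bracket unfolds into 4 signed words via [a, b] = ab - ba (2^2 = 4).
The x1-initial words carry the normal form:
  sign of x1x2x3 is +1, so it contributes +[[x1, x2], x3]


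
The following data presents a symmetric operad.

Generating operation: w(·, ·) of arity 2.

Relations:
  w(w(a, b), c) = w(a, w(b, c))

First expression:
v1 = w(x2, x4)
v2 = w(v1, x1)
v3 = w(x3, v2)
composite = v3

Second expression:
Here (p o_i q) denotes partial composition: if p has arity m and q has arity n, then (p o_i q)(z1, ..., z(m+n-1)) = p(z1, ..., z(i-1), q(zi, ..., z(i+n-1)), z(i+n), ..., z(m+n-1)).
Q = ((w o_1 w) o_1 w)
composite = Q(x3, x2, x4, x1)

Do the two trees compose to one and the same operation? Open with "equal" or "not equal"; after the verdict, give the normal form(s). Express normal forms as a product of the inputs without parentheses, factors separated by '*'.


equal: each reduces to x3 * x2 * x4 * x1

Reducing the first expression gives x3 * x2 * x4 * x1
Reducing the second expression gives x3 * x2 * x4 * x1
Both agree, so they are equal.


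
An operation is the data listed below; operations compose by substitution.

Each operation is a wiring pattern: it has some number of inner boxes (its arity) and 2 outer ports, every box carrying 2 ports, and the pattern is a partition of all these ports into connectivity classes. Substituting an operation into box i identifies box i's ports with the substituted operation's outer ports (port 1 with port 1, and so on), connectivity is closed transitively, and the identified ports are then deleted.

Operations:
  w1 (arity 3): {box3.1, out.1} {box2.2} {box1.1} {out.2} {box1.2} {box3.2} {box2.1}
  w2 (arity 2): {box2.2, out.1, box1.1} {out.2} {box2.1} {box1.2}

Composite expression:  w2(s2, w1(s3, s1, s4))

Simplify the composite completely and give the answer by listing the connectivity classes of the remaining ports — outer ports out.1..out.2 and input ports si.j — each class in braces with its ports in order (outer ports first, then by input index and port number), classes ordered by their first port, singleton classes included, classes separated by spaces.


{out.1, s2.1} {out.2} {s1.1} {s1.2} {s2.2} {s3.1} {s3.2} {s4.1} {s4.2}


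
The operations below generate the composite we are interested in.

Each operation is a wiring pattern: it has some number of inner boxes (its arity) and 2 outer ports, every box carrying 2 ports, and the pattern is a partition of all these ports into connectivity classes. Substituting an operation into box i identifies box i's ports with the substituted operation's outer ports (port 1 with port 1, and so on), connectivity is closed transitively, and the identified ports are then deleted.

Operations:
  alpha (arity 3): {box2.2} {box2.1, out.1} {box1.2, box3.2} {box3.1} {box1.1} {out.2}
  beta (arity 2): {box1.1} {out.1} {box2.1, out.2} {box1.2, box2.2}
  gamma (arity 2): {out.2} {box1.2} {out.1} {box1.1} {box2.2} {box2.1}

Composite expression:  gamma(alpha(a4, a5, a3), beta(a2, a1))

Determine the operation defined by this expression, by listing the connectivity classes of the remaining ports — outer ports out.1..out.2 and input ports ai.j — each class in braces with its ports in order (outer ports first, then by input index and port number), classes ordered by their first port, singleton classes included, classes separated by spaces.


Two ports join when wires chain via gamma-identified ports.
stage alpha: inputs (a4, a5, a3), connectivity {out.1, a5.1} {out.2} {a3.1} {a3.2, a4.2} {a4.1} {a5.2}, out.j its boundary
stage beta: inputs (a2, a1), connectivity {out.1} {out.2, a1.1} {a1.2, a2.2} {a2.1}, out.j its boundary
stage gamma: inputs (a4, a5, a3, a2, a1), connectivity {out.1} {out.2} {a1.1} {a1.2, a2.2} {a2.1} {a3.1} {a3.2, a4.2} {a4.1} {a5.1} {a5.2}, out.j its boundary

{out.1} {out.2} {a1.1} {a1.2, a2.2} {a2.1} {a3.1} {a3.2, a4.2} {a4.1} {a5.1} {a5.2}


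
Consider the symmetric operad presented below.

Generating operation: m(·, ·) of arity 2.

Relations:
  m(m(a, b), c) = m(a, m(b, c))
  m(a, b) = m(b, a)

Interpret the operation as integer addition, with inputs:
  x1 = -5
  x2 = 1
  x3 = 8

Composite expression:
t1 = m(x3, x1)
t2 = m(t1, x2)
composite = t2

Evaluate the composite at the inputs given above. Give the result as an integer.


4

m(x3, x1) = 3
m(m(x3, x1), x2) = 4


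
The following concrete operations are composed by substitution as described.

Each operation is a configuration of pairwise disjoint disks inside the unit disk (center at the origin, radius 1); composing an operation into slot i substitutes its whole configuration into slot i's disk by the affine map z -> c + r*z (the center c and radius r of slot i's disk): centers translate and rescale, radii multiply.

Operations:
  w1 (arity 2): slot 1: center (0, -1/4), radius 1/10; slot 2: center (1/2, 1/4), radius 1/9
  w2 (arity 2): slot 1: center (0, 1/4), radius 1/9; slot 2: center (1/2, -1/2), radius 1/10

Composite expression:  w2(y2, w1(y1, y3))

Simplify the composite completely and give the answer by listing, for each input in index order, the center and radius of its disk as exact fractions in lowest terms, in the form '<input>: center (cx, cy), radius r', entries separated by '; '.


y1: center (1/2, -21/40), radius 1/100; y2: center (0, 1/4), radius 1/9; y3: center (11/20, -19/40), radius 1/90

Follow each y-input down from w2: c' goes to c + r*c', radius to r*r'.
y2: after 1 affine step, its disk has center (0, 1/4), radius 1/9
y1: after 2 affine steps, its disk has center (1/2, -21/40), radius 1/100
y3: after 2 affine steps, its disk has center (11/20, -19/40), radius 1/90


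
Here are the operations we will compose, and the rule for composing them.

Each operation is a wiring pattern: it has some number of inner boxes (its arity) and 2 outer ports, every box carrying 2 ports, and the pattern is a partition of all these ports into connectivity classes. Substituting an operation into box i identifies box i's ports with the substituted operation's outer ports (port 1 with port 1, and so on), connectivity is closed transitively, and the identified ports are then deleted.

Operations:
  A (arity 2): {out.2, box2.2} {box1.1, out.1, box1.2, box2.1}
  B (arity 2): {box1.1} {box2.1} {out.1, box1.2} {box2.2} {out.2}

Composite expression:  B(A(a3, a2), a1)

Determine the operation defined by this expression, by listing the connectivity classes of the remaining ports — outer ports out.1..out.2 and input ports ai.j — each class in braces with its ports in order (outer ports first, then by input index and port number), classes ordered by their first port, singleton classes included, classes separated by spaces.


{out.1, a2.2} {out.2} {a1.1} {a1.2} {a2.1, a3.1, a3.2}

Two ports join when wires chain via B-identified ports.
through A, on inputs (a3, a2): {out.1, a2.1, a3.1, a3.2} {out.2, a2.2} (out.j = stage outer ports)
through B, on inputs (a3, a2, a1): {out.1, a2.2} {out.2} {a1.1} {a1.2} {a2.1, a3.1, a3.2} (out.j = stage outer ports)


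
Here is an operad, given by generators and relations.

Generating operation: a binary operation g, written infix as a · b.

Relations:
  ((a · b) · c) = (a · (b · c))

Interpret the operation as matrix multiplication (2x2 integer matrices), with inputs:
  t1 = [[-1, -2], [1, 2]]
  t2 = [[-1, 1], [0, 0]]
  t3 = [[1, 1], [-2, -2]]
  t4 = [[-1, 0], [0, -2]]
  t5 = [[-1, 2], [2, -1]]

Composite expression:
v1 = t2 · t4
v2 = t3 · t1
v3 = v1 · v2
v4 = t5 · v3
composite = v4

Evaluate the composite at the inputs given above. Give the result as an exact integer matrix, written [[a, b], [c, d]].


[[0, 0], [0, 0]]

(t2 · t4) = [[1, -2], [0, 0]]
(t3 · t1) = [[0, 0], [0, 0]]
((t2 · t4) · (t3 · t1)) = [[0, 0], [0, 0]]
(t5 · ((t2 · t4) · (t3 · t1))) = [[0, 0], [0, 0]]


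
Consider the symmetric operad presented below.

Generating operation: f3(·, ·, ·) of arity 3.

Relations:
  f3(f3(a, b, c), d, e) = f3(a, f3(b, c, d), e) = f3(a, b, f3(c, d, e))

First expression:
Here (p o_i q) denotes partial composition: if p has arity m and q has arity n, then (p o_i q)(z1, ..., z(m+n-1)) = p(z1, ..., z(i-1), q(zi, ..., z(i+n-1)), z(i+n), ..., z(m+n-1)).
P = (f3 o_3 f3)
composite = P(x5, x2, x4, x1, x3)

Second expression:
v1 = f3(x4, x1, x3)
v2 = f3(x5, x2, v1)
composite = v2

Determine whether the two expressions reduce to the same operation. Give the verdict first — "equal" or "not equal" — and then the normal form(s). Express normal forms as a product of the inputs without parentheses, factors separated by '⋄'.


Normal form of the first expression: x5 ⋄ x2 ⋄ x4 ⋄ x1 ⋄ x3
Normal form of the second expression: x5 ⋄ x2 ⋄ x4 ⋄ x1 ⋄ x3
Both agree, so they are equal.

equal — both sides give x5 ⋄ x2 ⋄ x4 ⋄ x1 ⋄ x3


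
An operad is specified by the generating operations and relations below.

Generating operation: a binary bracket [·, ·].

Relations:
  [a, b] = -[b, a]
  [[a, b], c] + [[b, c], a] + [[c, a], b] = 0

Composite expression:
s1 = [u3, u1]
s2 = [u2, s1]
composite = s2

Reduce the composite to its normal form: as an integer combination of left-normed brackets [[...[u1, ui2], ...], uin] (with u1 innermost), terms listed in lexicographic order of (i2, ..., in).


[[u1, u3], u2]

Antisymmetry and Jacobi reduce to u1-anchored left-normed brackets.
Composite bracket: [u2, [u3, u1]]
The bracket unfolds into 4 signed words via [a, b] = ab - ba (2^2 = 4).
The u1-initial words carry the normal form:
  u1u3u2 appears with sign +1, giving the term +[[u1, u3], u2]


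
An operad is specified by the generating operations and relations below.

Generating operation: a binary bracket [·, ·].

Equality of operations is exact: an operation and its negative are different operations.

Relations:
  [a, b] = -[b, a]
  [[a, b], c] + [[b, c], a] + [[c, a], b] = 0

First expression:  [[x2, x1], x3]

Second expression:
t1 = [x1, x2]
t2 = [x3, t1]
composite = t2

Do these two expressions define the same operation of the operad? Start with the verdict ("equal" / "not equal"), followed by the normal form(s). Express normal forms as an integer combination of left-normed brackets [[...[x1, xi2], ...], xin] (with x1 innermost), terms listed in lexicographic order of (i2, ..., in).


equal; the common form is -[[x1, x2], x3]


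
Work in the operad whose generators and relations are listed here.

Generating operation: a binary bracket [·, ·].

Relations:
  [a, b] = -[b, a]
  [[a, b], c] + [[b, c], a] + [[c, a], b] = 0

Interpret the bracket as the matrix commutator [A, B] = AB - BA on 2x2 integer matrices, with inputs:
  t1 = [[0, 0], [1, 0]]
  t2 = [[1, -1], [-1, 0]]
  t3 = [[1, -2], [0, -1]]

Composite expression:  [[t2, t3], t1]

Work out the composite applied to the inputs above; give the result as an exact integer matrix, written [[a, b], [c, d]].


[t2, t3] = [[-2, 0], [-2, 2]]
[[t2, t3], t1] = [[0, 0], [4, 0]]

[[0, 0], [4, 0]]


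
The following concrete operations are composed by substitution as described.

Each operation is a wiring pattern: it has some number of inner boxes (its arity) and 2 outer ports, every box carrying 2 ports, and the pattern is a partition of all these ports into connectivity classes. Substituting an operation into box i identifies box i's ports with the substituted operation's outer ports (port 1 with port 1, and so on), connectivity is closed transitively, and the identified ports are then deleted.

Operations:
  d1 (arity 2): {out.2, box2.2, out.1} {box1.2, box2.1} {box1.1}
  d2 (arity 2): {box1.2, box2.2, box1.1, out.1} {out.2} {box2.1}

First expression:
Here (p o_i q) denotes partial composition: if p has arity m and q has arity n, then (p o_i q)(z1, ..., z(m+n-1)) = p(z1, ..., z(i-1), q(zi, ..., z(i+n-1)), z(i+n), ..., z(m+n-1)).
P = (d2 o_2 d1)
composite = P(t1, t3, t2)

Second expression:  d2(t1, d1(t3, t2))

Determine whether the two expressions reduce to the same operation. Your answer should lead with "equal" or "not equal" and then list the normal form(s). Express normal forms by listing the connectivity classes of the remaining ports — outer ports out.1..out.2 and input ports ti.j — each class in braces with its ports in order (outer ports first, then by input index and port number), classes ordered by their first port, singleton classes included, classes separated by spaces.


The first expression reduces to {out.1, t1.1, t1.2, t2.2} {out.2} {t2.1, t3.2} {t3.1}
The second expression reduces to {out.1, t1.1, t1.2, t2.2} {out.2} {t2.1, t3.2} {t3.1}
The normal forms match — equal.

equal; the common form is {out.1, t1.1, t1.2, t2.2} {out.2} {t2.1, t3.2} {t3.1}


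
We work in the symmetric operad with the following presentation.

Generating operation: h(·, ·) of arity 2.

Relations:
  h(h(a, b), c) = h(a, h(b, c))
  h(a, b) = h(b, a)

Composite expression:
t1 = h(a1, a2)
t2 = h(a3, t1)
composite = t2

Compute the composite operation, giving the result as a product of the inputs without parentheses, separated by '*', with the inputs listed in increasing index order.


a1 * a2 * a3

Reordering under h is free, so list the a-inputs canonically.
h(a1, a2) spells out as a1 * a2
h(a3, h(a1, a2)) spells out as a3 * a1 * a2
commutativity sorts the factors: a1 * a2 * a3


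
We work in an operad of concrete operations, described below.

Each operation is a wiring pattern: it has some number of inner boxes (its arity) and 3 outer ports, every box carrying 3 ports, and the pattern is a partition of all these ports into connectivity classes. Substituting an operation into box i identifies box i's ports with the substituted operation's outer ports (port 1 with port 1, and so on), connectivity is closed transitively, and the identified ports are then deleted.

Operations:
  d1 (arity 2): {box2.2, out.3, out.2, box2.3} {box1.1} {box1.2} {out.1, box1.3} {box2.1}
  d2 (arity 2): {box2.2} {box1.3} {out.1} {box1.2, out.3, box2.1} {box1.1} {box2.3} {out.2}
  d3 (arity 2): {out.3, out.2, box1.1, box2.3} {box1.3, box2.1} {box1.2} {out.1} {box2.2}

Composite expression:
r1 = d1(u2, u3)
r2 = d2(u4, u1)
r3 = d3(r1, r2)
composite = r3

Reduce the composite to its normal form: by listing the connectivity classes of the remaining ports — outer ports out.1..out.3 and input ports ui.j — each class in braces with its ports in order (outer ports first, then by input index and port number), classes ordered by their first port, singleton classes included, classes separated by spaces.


{out.1} {out.2, out.3, u1.1, u2.3, u4.2} {u1.2} {u1.3} {u2.1} {u2.2} {u3.1} {u3.2, u3.3} {u4.1} {u4.3}


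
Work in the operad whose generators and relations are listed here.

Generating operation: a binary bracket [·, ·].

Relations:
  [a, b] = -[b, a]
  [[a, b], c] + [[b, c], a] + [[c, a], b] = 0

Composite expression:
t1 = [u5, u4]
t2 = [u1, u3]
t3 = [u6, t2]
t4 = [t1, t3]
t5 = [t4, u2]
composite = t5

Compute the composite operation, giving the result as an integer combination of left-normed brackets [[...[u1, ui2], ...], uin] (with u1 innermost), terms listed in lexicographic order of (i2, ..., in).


-[[[[[u1, u3], u6], u4], u5], u2] + [[[[[u1, u3], u6], u5], u4], u2]


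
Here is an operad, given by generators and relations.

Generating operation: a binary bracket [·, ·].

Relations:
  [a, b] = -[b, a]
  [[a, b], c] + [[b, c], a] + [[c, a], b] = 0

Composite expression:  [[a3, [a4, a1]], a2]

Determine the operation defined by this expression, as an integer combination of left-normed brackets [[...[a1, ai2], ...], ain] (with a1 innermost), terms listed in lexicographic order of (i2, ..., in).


[[[a1, a4], a3], a2]

A multilinear Lie element is pinned by a1-initial words (a1 innermost).
Composite bracket: [[a3, [a4, a1]], a2]
Full expansion: 8 signed words from ab - ba (2^3 = 8).
Coefficients come from the a1-initial words:
  sign of a1a4a3a2 is +1, so it contributes +[[[a1, a4], a3], a2]


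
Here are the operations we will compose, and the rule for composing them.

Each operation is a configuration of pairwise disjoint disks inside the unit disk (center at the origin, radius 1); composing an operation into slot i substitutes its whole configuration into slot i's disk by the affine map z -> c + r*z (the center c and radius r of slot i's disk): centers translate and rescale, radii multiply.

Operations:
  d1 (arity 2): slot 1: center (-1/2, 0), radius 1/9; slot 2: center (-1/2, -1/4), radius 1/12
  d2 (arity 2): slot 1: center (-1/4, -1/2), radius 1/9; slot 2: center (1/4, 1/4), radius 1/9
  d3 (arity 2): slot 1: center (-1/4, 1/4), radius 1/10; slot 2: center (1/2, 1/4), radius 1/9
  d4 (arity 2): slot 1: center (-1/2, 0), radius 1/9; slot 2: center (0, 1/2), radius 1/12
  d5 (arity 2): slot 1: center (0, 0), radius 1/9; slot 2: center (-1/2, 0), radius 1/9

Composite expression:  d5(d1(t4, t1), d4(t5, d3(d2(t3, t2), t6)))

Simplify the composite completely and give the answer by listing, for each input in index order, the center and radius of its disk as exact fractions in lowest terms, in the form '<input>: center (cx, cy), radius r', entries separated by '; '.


t1: center (-1/18, -1/36), radius 1/108; t2: center (-241/480, 251/4320), radius 1/9720; t3: center (-2171/4320, 31/540), radius 1/9720; t4: center (-1/18, 0), radius 1/81; t5: center (-5/9, 0), radius 1/81; t6: center (-107/216, 25/432), radius 1/972

Follow each t-input down from d5: c' goes to c + r*c', radius to r*r'.
input t4: composing its 2 substitution steps yields center (-1/18, 0), radius 1/81
input t1: composing its 2 substitution steps yields center (-1/18, -1/36), radius 1/108
input t5: composing its 2 substitution steps yields center (-5/9, 0), radius 1/81
input t3: composing its 4 substitution steps yields center (-2171/4320, 31/540), radius 1/9720
input t2: composing its 4 substitution steps yields center (-241/480, 251/4320), radius 1/9720
input t6: composing its 3 substitution steps yields center (-107/216, 25/432), radius 1/972


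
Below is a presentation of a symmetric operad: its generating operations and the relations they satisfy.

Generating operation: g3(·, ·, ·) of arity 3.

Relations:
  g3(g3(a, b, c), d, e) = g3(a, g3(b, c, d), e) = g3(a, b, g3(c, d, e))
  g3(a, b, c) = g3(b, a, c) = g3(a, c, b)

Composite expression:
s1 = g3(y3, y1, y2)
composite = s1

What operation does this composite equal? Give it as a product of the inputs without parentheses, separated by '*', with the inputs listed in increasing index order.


y1 * y2 * y3

Any arrangement under g3 is one operation, so sort the y-inputs.
g3(y3, y1, y2) spells out as y3 * y1 * y2
putting the inputs in ascending order: y1 * y2 * y3


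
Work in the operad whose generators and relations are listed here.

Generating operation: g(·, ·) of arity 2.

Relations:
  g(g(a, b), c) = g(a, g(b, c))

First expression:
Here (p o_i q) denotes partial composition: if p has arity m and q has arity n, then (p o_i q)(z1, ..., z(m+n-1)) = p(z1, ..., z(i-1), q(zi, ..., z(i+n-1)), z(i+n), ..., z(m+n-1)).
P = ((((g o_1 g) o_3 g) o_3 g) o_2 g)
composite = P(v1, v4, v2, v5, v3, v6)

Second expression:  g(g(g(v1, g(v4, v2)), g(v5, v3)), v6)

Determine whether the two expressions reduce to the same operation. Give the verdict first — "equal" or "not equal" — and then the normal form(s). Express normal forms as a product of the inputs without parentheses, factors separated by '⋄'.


equal; the common form is v1 ⋄ v4 ⋄ v2 ⋄ v5 ⋄ v3 ⋄ v6


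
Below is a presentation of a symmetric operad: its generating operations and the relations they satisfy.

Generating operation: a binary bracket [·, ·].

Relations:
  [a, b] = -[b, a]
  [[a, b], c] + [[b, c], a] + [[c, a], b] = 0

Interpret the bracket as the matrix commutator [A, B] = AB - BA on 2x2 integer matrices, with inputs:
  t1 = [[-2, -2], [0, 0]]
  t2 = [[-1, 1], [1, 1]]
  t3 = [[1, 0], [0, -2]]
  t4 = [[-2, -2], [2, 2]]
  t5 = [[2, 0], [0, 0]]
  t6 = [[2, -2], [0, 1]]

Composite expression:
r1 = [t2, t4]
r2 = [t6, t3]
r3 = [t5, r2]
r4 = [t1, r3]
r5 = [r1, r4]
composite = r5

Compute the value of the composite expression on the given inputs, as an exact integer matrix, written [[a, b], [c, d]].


[[0, -192], [0, 0]]

[t2, t4] = [[4, 8], [0, -4]]
[t6, t3] = [[0, 6], [0, 0]]
[t5, [t6, t3]] = [[0, 12], [0, 0]]
[t1, [t5, [t6, t3]]] = [[0, -24], [0, 0]]
[[t2, t4], [t1, [t5, [t6, t3]]]] = [[0, -192], [0, 0]]


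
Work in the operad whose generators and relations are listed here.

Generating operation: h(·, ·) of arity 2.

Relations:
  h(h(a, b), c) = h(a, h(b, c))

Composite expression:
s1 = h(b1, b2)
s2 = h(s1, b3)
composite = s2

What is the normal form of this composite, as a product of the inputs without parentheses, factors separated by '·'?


b1 · b2 · b3

Associativity of h dissolves the nesting; only the b-input order survives.
h(b1, b2) reduces to b1 · b2
h(h(b1, b2), b3) reduces to b1 · b2 · b3


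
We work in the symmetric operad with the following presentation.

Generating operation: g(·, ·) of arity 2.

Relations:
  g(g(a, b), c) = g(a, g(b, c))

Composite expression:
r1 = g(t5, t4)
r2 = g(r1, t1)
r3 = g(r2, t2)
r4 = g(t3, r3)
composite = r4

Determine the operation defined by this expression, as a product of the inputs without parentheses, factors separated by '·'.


The g-tree's shape is irrelevant; the t-reading-order decides.
g(t5, t4) unparenthesizes to t5 · t4
g(g(t5, t4), t1) unparenthesizes to t5 · t4 · t1
g(g(g(t5, t4), t1), t2) unparenthesizes to t5 · t4 · t1 · t2
g(t3, g(g(g(t5, t4), t1), t2)) unparenthesizes to t3 · t5 · t4 · t1 · t2

t3 · t5 · t4 · t1 · t2
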